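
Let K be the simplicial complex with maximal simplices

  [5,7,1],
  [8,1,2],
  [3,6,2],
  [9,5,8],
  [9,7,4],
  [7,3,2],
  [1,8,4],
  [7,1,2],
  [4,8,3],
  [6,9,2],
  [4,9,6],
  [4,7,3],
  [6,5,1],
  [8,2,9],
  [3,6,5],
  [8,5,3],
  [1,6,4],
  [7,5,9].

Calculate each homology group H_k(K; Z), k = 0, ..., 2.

H_0 ≅ Z,  H_1 ≅ Z^2,  H_2 ≅ Z.

Take the total order 1 < 2 < 3 < 4 < 5 < 6 < 7 < 8 < 9 on the vertex set. Then K (dimension 2) consists of the simplices:

  0-simplices (9): [1], [2], [3], [4], [5], [6], [7], [8], [9]
  1-simplices (27): (27 of them)
  2-simplices (18): [1,2,7], [1,2,8], [1,4,6], [1,4,8], [1,5,6], [1,5,7], [2,3,6], [2,3,7], [2,6,9], [2,8,9], [3,4,7], [3,4,8], [3,5,6], [3,5,8], [4,6,9], [4,7,9], [5,7,9], [5,8,9]

Hence C_0 ≅ Z^9, C_1 ≅ Z^27, C_2 ≅ Z^18.

∂_1: C_1 → C_0 is given by ∂[p,q] = [q] − [p]. For instance
  ∂[2,3] = [3] − [2].
The 9×27 boundary matrix has rank 8 and Smith normal form diag(1,1,1,1,1,1,1,1).

∂_2: C_2 → C_1 sends each 2-simplex [p,q,r] to [q,r] − [p,r] + [p,q]. For instance
  ∂[1,2,7] = [2,7] − [1,7] + [1,2],
  ∂[1,4,6] = [4,6] − [1,6] + [1,4].
The resulting 27×18 matrix has rank 17, and its Smith normal form has invariant factors (1,1,1,1,1,1,1,1,1,1,1,1,1,1,1,1,1).

From H_k ≅ ker(∂_k) / im(∂_{k+1}) we obtain:

  H_0: rank C_0 − rank ∂_1 = 9 − 8 = 1, and the invariant factors of ∂_1 are all 1, so H_0 ≅ Z.
  H_1: rank ker ∂_1 − rank ∂_2 = (27 − 8) − 17 = 2, and the invariant factors of ∂_2 are all 1, so H_1 ≅ Z^2.
  H_2: rank ker ∂_2 − rank ∂_3 = (18 − 17) − 0 = 1, and there is no ∂_3, so H_2 ≅ Z.

(K is a triangulation of the torus T^2.)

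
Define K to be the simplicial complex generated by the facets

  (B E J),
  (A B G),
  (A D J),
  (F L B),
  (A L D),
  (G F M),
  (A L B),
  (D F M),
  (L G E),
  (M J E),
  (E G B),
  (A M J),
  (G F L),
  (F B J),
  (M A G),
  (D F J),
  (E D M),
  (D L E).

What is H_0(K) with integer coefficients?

H_0 = Z.

K has 9 vertices, 27 edges, 18 triangles.
rank ∂_0 = 0, rank ∂_1 = 8 ⇒ b_0 = 9 − 0 − 8 = 1; all invariant factors of ∂_1 are 1 so no torsion. So H_0 ≅ Z.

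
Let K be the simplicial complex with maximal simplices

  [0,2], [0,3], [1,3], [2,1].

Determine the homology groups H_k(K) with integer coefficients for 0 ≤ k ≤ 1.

H_0 ≅ Z,  H_1 ≅ Z.

We work with the vertex ordering 0 < 1 < 2 < 3. The simplices of K, each written with vertices in increasing order, are:

  0-simplices (4): [0], [1], [2], [3]
  1-simplices (4): [0,2], [0,3], [1,2], [1,3]

Hence C_0 ≅ Z^4, C_1 ≅ Z^4.

Boundary ∂_1: C_1 → C_0 sends each edge [p,q] (with p < q) to q − p.
As a 4×4 matrix over Z this has rank 3, with invariant factors (1,1,1).

Computing H_k = (kernel of ∂_k) / (image of ∂_{k+1}):

  H_0: rank C_0 − rank ∂_1 = 4 − 3 = 1, and the invariant factors of ∂_1 are all 1, so H_0 ≅ Z.
  H_1: rank ker ∂_1 − rank ∂_2 = (4 − 3) − 0 = 1, and there is no ∂_2, so H_1 ≅ Z.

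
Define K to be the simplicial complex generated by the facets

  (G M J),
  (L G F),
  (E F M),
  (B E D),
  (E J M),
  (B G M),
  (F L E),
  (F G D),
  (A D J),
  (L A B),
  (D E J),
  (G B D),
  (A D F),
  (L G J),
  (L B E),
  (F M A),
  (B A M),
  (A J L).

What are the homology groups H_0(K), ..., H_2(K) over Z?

Take the total order A < B < D < E < F < G < J < L < M on the vertex set. Then K (dimension 2) consists of the simplices:

  0-simplices (9): A, B, D, E, F, G, J, L, M
  1-simplices (27): AB, AD, AF, AJ, AL, AM, BD, BE, BG, BL, BM, DE, DF, DG, DJ, EF, EJ, EL, EM, FG, FL, FM, GJ, GL, GM, JL, JM
  2-simplices (18): ABL, ABM, ADF, ADJ, AFM, AJL, BDE, BDG, BEL, BGM, DEJ, DFG, EFL, EFM, EJM, FGL, GJL, GJM

so the chain groups are C_0 ≅ Z^9, C_1 ≅ Z^27, C_2 ≅ Z^18.

∂_1: C_1 → C_0 is given by ∂[p,q] = [q] − [p].
The resulting 9×27 matrix has rank 8, and its Smith normal form has invariant factors (1,1,1,1,1,1,1,1).

The boundary map ∂_2: C_2 → C_1 sends each 2-simplex [p,q,r] to [q,r] − [p,r] + [p,q]. For instance
  ∂ABM = BM − AM + AB,
  ∂BDG = DG − BG + BD.
The resulting 27×18 matrix has rank 17, and its Smith normal form has invariant factors (1,1,1,1,1,1,1,1,1,1,1,1,1,1,1,1,1).

Reading off H_k = ker ∂_k / im ∂_{k+1}:

  H_0: rank C_0 − rank ∂_1 = 9 − 8 = 1, and the invariant factors of ∂_1 are all 1, so H_0 = Z.
  H_1: rank ker ∂_1 − rank ∂_2 = (27 − 8) − 17 = 2, and the invariant factors of ∂_2 are all 1, so H_1 = Z^2.
  H_2: rank ker ∂_2 − rank ∂_3 = (18 − 17) − 0 = 1, and there is no ∂_3, so H_2 = Z.

As a check, the Euler characteristic is 9 − 27 + 18 = 0, which agrees with 1 − 2 + 1 = 0.

H_0 = Z,  H_1 = Z^2,  H_2 = Z.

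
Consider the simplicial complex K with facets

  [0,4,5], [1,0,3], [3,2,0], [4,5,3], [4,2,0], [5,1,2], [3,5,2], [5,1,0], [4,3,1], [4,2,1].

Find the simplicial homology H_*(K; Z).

H_0 = Z,  H_1 = Z/2Z,  H_2 = 0.

K has 6 vertices, 15 edges, 10 triangles.
rank ∂_0 = 0, rank ∂_1 = 5 ⇒ b_0 = 6 − 0 − 5 = 1; all invariant factors of ∂_1 are 1 so no torsion. So H_0 = Z.
rank ∂_1 = 5, rank ∂_2 = 10 ⇒ b_1 = 15 − 5 − 10 = 0; ∂_2 has invariant factor(s) [2] giving torsion. So H_1 = Z/2Z.
rank ∂_2 = 10, rank ∂_3 = 0 ⇒ b_2 = 10 − 10 − 0 = 0. So H_2 = 0.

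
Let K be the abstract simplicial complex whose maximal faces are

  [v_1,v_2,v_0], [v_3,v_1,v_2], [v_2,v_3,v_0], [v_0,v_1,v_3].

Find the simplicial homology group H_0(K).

H_0 ≅ Z.

Take the total order v_0 < v_1 < v_2 < v_3 on the vertex set. Then K (dimension 2) consists of the simplices:

  0-simplices (4): [v_0], [v_1], [v_2], [v_3]
  1-simplices (6): [v_0,v_1], [v_0,v_2], [v_0,v_3], [v_1,v_2], [v_1,v_3], [v_2,v_3]
  2-simplices (4): [v_0,v_1,v_2], [v_0,v_1,v_3], [v_0,v_2,v_3], [v_1,v_2,v_3]

Hence C_0 ≅ Z^4, C_1 ≅ Z^6, C_2 ≅ Z^4.

Boundary ∂_1: C_1 → C_0 maps an edge to its endpoints' difference, ∂[p,q] = q − p. For instance
  ∂[v_2,v_3] = [v_3] − [v_2].
This gives a 4×6 integer matrix of rank 3; reducing to Smith normal form yields diagonal entries (1,1,1).

The boundary map ∂_2: C_2 → C_1 acts by ∂[p,q,r] = [q,r] − [p,r] + [p,q]. For instance
  ∂[v_0,v_1,v_2] = [v_1,v_2] − [v_0,v_2] + [v_0,v_1],
  ∂[v_1,v_2,v_3] = [v_2,v_3] − [v_1,v_3] + [v_1,v_2].
This gives a 6×4 integer matrix of rank 3; reducing to Smith normal form yields diagonal entries (1,1,1).

From H_k ≅ ker(∂_k) / im(∂_{k+1}) we obtain:

  H_0: rank C_0 − rank ∂_1 = 4 − 3 = 1, and the invariant factors of ∂_1 are all 1, so H_0 ≅ Z.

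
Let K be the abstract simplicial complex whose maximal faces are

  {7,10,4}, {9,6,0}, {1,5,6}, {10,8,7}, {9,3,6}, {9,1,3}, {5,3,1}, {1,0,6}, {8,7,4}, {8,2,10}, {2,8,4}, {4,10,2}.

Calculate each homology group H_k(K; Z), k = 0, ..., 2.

K has 11 vertices, 21 edges, 12 triangles.
rank ∂_0 = 0, rank ∂_1 = 9 ⇒ b_0 = 11 − 0 − 9 = 2; all invariant factors of ∂_1 are 1 so no torsion. So H_0 ≅ Z^2.
rank ∂_1 = 9, rank ∂_2 = 11 ⇒ b_1 = 21 − 9 − 11 = 1; all invariant factors of ∂_2 are 1 so no torsion. So H_1 ≅ Z.
rank ∂_2 = 11, rank ∂_3 = 0 ⇒ b_2 = 12 − 11 − 0 = 1. So H_2 ≅ Z.

H_0 = Z^2,  H_1 = Z,  H_2 = Z.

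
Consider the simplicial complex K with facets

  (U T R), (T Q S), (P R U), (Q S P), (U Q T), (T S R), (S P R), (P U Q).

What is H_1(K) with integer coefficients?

Take the total order P < Q < R < S < T < U on the vertex set. Then K (dimension 2) consists of the simplices:

  0-simplices (6): P, Q, R, S, T, U
  1-simplices (12): PQ, PR, PS, PU, QS, QT, QU, RS, RT, RU, ST, TU
  2-simplices (8): PQS, PQU, PRS, PRU, QST, QTU, RST, RTU

giving chain groups C_0 ≅ Z^6, C_1 ≅ Z^12, C_2 ≅ Z^8.

∂_1: C_1 → C_0 maps an edge to its endpoints' difference, ∂[p,q] = q − p. For instance
  ∂PS = S − P.
This gives a 6×12 integer matrix of rank 5; reducing to Smith normal form yields diagonal entries (1,1,1,1,1).

The boundary map ∂_2: C_2 → C_1 maps a triangle to the signed sum of its edges. For instance
  ∂PQS = QS − PS + PQ,
  ∂PRU = RU − PU + PR.
The 12×8 boundary matrix has rank 7 and Smith normal form diag(1,1,1,1,1,1,1).

From H_k ≅ ker(∂_k) / im(∂_{k+1}) we obtain:

  H_1: rank ker ∂_1 − rank ∂_2 = (12 − 5) − 7 = 0, and the invariant factors of ∂_2 are all 1, so H_1 ≅ 0.

H_1 ≅ 0.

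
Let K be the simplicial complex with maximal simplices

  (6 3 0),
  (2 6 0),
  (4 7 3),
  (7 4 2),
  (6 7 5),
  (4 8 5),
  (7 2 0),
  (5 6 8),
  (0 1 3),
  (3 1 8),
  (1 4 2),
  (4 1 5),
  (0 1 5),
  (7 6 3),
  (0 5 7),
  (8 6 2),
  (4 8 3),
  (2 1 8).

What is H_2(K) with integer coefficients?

We work with the vertex ordering 0 < 1 < 2 < 3 < 4 < 5 < 6 < 7 < 8. The simplices of K, each written with vertices in increasing order, are:

  0-simplices (9): [0], [1], [2], [3], [4], [5], [6], [7], [8]
  1-simplices (27): (27 of them)
  2-simplices (18): [0,1,3], [0,1,5], [0,2,6], [0,2,7], [0,3,6], [0,5,7], [1,2,4], [1,2,8], [1,3,8], [1,4,5], [2,4,7], [2,6,8], [3,4,7], [3,4,8], [3,6,7], [4,5,8], [5,6,7], [5,6,8]

Hence C_0 ≅ Z^9, C_1 ≅ Z^27, C_2 ≅ Z^18.

∂_1: C_1 → C_0 is given by ∂[p,q] = [q] − [p].
The 9×27 boundary matrix has rank 8 and Smith normal form diag(1,1,1,1,1,1,1,1).

∂_2: C_2 → C_1 acts by ∂[p,q,r] = [q,r] − [p,r] + [p,q]. For instance
  ∂[0,5,7] = [5,7] − [0,7] + [0,5],
  ∂[3,4,7] = [4,7] − [3,7] + [3,4].
The resulting 27×18 matrix has rank 18, and its Smith normal form has invariant factors (1,1,1,1,1,1,1,1,1,1,1,1,1,1,1,1,1,2).

Now H_k = ker ∂_k / im ∂_{k+1}, so:

  H_2: rank ker ∂_2 − rank ∂_3 = (18 − 18) − 0 = 0, and there is no ∂_3, so H_2 ≅ 0.

H_2 ≅ 0.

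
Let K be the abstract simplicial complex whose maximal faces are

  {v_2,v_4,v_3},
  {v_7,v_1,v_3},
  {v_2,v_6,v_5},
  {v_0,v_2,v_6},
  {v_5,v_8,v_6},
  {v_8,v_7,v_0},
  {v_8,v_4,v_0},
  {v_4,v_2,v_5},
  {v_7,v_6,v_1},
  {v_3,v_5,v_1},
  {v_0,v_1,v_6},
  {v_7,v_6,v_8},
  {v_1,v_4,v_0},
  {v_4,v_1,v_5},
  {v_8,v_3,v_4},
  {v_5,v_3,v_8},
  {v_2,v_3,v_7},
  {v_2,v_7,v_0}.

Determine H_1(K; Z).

Fix the vertex order v_0 < v_1 < v_2 < v_3 < v_4 < v_5 < v_6 < v_7 < v_8 and write every simplex with vertices in increasing order. Then dim K = 2 and the simplices of K are:

  0-simplices (9): [v_0], [v_1], [v_2], [v_3], [v_4], [v_5], [v_6], [v_7], [v_8]
  1-simplices (27): (27 of them)
  2-simplices (18): (18 of them)

so the chain groups are C_0 ≅ Z^9, C_1 ≅ Z^27, C_2 ≅ Z^18.

∂_1: C_1 → C_0 sends each edge [p,q] (with p < q) to q − p. For instance
  ∂[v_2,v_6] = [v_6] − [v_2].
This gives a 9×27 integer matrix of rank 8; reducing to Smith normal form yields diagonal entries (1,1,1,1,1,1,1,1).

∂_2: C_2 → C_1 maps a triangle to the signed sum of its edges. For instance
  ∂[v_1,v_6,v_7] = [v_6,v_7] − [v_1,v_7] + [v_1,v_6],
  ∂[v_6,v_7,v_8] = [v_7,v_8] − [v_6,v_8] + [v_6,v_7].
As a 27×18 matrix over Z this has rank 18, with invariant factors (1,1,1,1,1,1,1,1,1,1,1,1,1,1,1,1,1,2).

Now H_k = ker ∂_k / im ∂_{k+1}, so:

  H_1: rank ker ∂_1 − rank ∂_2 = (27 − 8) − 18 = 1, and ∂_2 has invariant factor 2 > 1, so H_1 = Z ⊕ Z/2Z.

H_1 ≅ Z ⊕ Z/2Z.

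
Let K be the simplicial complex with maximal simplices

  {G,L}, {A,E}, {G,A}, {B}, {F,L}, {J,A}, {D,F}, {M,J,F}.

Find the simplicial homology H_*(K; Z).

H_0 ≅ Z^2,  H_1 ≅ Z,  H_2 = 0.

Fix the vertex order A < B < D < E < F < G < J < L < M and write every simplex with vertices in increasing order. Then dim K = 2 and the simplices of K are:

  0-simplices (9): A, B, D, E, F, G, J, L, M
  1-simplices (9): AE, AG, AJ, DF, FJ, FL, FM, GL, JM
  2-simplices (1): FJM

giving chain groups C_0 ≅ Z^9, C_1 ≅ Z^9, C_2 ≅ Z^1.

∂_1: C_1 → C_0 is given by ∂[p,q] = [q] − [p].
As a 9×9 matrix over Z this has rank 7, with invariant factors (1,1,1,1,1,1,1).

Boundary ∂_2: C_2 → C_1 acts by ∂[p,q,r] = [q,r] − [p,r] + [p,q]. For instance
  ∂FJM = JM − FM + FJ.
The 9×1 boundary matrix has rank 1 and Smith normal form diag(1).

Reading off H_k = ker ∂_k / im ∂_{k+1}:

  H_0: rank C_0 − rank ∂_1 = 9 − 7 = 2, and the invariant factors of ∂_1 are all 1, so H_0 ≅ Z^2.
  H_1: rank ker ∂_1 − rank ∂_2 = (9 − 7) − 1 = 1, and the invariant factors of ∂_2 are all 1, so H_1 ≅ Z.
  H_2: rank ker ∂_2 − rank ∂_3 = (1 − 1) − 0 = 0, and there is no ∂_3, so H_2 ≅ 0.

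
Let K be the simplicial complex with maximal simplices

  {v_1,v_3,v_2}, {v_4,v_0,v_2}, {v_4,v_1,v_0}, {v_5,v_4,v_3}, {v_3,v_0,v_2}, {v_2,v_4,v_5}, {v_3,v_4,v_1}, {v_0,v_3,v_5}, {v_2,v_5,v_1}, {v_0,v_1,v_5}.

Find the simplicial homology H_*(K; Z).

Take the total order v_0 < v_1 < v_2 < v_3 < v_4 < v_5 on the vertex set. Then K (dimension 2) consists of the simplices:

  0-simplices (6): [v_0], [v_1], [v_2], [v_3], [v_4], [v_5]
  1-simplices (15): (15 of them)
  2-simplices (10): [v_0,v_1,v_4], [v_0,v_1,v_5], [v_0,v_2,v_3], [v_0,v_2,v_4], [v_0,v_3,v_5], [v_1,v_2,v_3], [v_1,v_2,v_5], [v_1,v_3,v_4], [v_2,v_4,v_5], [v_3,v_4,v_5]

Hence C_0 ≅ Z^6, C_1 ≅ Z^15, C_2 ≅ Z^10.

∂_1: C_1 → C_0 sends each edge [p,q] (with p < q) to q − p. For instance
  ∂[v_2,v_5] = [v_5] − [v_2].
The 6×15 boundary matrix has rank 5 and Smith normal form diag(1,1,1,1,1).

∂_2: C_2 → C_1 sends each 2-simplex [p,q,r] to [q,r] − [p,r] + [p,q]. For instance
  ∂[v_0,v_1,v_5] = [v_1,v_5] − [v_0,v_5] + [v_0,v_1],
  ∂[v_0,v_3,v_5] = [v_3,v_5] − [v_0,v_5] + [v_0,v_3].
This gives a 15×10 integer matrix of rank 10; reducing to Smith normal form yields diagonal entries (1,1,1,1,1,1,1,1,1,2).

From H_k ≅ ker(∂_k) / im(∂_{k+1}) we obtain:

  H_0: rank C_0 − rank ∂_1 = 6 − 5 = 1, and the invariant factors of ∂_1 are all 1, so H_0 = Z.
  H_1: rank ker ∂_1 − rank ∂_2 = (15 − 5) − 10 = 0, and ∂_2 has invariant factor 2 > 1, so H_1 = Z_2.
  H_2: rank ker ∂_2 − rank ∂_3 = (10 − 10) − 0 = 0, and there is no ∂_3, so H_2 = 0.

H_0 = Z,  H_1 = Z_2,  H_2 = 0.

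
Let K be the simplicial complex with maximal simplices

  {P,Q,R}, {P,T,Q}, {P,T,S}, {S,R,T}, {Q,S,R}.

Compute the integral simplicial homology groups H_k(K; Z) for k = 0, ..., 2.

H_0 = Z,  H_1 = Z,  H_2 = 0.

Fix the vertex order P < Q < R < S < T and write every simplex with vertices in increasing order. Then dim K = 2 and the simplices of K are:

  0-simplices (5): P, Q, R, S, T
  1-simplices (10): PQ, PR, PS, PT, QR, QS, QT, RS, RT, ST
  2-simplices (5): PQR, PQT, PST, QRS, RST

so the chain groups are C_0 ≅ Z^5, C_1 ≅ Z^10, C_2 ≅ Z^5.

The boundary map ∂_1: C_1 → C_0 maps an edge to its endpoints' difference, ∂[p,q] = q − p.
As a 5×10 matrix over Z this has rank 4, with invariant factors (1,1,1,1).

Boundary ∂_2: C_2 → C_1 maps a triangle to the signed sum of its edges. For instance
  ∂RST = ST − RT + RS,
  ∂PST = ST − PT + PS.
This gives a 10×5 integer matrix of rank 5; reducing to Smith normal form yields diagonal entries (1,1,1,1,1).

Computing H_k = (kernel of ∂_k) / (image of ∂_{k+1}):

  H_0: rank C_0 − rank ∂_1 = 5 − 4 = 1, and the invariant factors of ∂_1 are all 1, so H_0 = Z.
  H_1: rank ker ∂_1 − rank ∂_2 = (10 − 4) − 5 = 1, and the invariant factors of ∂_2 are all 1, so H_1 = Z.
  H_2: rank ker ∂_2 − rank ∂_3 = (5 − 5) − 0 = 0, and there is no ∂_3, so H_2 = 0.

(K is a triangulation of the Möbius band.)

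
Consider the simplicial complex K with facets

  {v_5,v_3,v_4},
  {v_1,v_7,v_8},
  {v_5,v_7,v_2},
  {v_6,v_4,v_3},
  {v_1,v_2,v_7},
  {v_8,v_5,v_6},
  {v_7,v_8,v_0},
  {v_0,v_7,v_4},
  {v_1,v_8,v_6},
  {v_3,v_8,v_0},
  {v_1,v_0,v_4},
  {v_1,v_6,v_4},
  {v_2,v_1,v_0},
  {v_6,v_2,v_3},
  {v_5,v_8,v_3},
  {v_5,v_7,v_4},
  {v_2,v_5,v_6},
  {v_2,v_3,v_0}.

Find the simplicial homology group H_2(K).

Take the total order v_0 < v_1 < v_2 < v_3 < v_4 < v_5 < v_6 < v_7 < v_8 on the vertex set. Then K (dimension 2) consists of the simplices:

  0-simplices (9): [v_0], [v_1], [v_2], [v_3], [v_4], [v_5], [v_6], [v_7], [v_8]
  1-simplices (27): (27 of them)
  2-simplices (18): (18 of them)

giving chain groups C_0 ≅ Z^9, C_1 ≅ Z^27, C_2 ≅ Z^18.

The boundary map ∂_1: C_1 → C_0 sends each edge [p,q] (with p < q) to q − p.
As a 9×27 matrix over Z this has rank 8, with invariant factors (1,1,1,1,1,1,1,1).

∂_2: C_2 → C_1 acts by ∂[p,q,r] = [q,r] − [p,r] + [p,q]. For instance
  ∂[v_3,v_4,v_6] = [v_4,v_6] − [v_3,v_6] + [v_3,v_4],
  ∂[v_1,v_2,v_7] = [v_2,v_7] − [v_1,v_7] + [v_1,v_2].
As a 27×18 matrix over Z this has rank 18, with invariant factors (1,1,1,1,1,1,1,1,1,1,1,1,1,1,1,1,1,2).

Computing H_k = (kernel of ∂_k) / (image of ∂_{k+1}):

  H_2: rank ker ∂_2 − rank ∂_3 = (18 − 18) − 0 = 0, and there is no ∂_3, so H_2 = 0.

H_2 = 0.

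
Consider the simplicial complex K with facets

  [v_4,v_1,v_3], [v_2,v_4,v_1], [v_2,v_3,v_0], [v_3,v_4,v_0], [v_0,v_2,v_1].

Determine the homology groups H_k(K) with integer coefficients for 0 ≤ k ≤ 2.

We work with the vertex ordering v_0 < v_1 < v_2 < v_3 < v_4. The simplices of K, each written with vertices in increasing order, are:

  0-simplices (5): [v_0], [v_1], [v_2], [v_3], [v_4]
  1-simplices (10): [v_0,v_1], [v_0,v_2], [v_0,v_3], [v_0,v_4], [v_1,v_2], [v_1,v_3], [v_1,v_4], [v_2,v_3], [v_2,v_4], [v_3,v_4]
  2-simplices (5): [v_0,v_1,v_2], [v_0,v_2,v_3], [v_0,v_3,v_4], [v_1,v_2,v_4], [v_1,v_3,v_4]

Hence C_0 ≅ Z^5, C_1 ≅ Z^10, C_2 ≅ Z^5.

Boundary ∂_1: C_1 → C_0 sends each edge [p,q] (with p < q) to q − p.
This gives a 5×10 integer matrix of rank 4; reducing to Smith normal form yields diagonal entries (1,1,1,1).

∂_2: C_2 → C_1 acts by ∂[p,q,r] = [q,r] − [p,r] + [p,q]. For instance
  ∂[v_0,v_1,v_2] = [v_1,v_2] − [v_0,v_2] + [v_0,v_1],
  ∂[v_0,v_2,v_3] = [v_2,v_3] − [v_0,v_3] + [v_0,v_2].
This gives a 10×5 integer matrix of rank 5; reducing to Smith normal form yields diagonal entries (1,1,1,1,1).

Now H_k = ker ∂_k / im ∂_{k+1}, so:

  H_0: rank C_0 − rank ∂_1 = 5 − 4 = 1, and the invariant factors of ∂_1 are all 1, so H_0 ≅ Z.
  H_1: rank ker ∂_1 − rank ∂_2 = (10 − 4) − 5 = 1, and the invariant factors of ∂_2 are all 1, so H_1 ≅ Z.
  H_2: rank ker ∂_2 − rank ∂_3 = (5 − 5) − 0 = 0, and there is no ∂_3, so H_2 ≅ 0.

(K is a triangulation of the Möbius band.)

H_0 ≅ Z,  H_1 ≅ Z,  H_2 = 0.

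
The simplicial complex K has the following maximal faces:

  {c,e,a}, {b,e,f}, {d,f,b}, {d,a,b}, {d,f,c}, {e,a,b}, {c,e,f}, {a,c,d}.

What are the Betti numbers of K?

Fix the vertex order a < b < c < d < e < f and write every simplex with vertices in increasing order. Then dim K = 2 and the simplices of K are:

  0-simplices (6): a, b, c, d, e, f
  1-simplices (12): ab, ac, ad, ae, bd, be, bf, cd, ce, cf, df, ef
  2-simplices (8): abd, abe, acd, ace, bdf, bef, cdf, cef

so the chain groups are C_0 ≅ Z^6, C_1 ≅ Z^12, C_2 ≅ Z^8.

∂_1: C_1 → C_0 sends each edge [p,q] (with p < q) to q − p. For instance
  ∂ad = d − a.
As a 6×12 matrix over Z this has rank 5, with invariant factors (1,1,1,1,1).

∂_2: C_2 → C_1 acts by ∂[p,q,r] = [q,r] − [p,r] + [p,q]. For instance
  ∂cdf = df − cf + cd,
  ∂acd = cd − ad + ac.
This gives a 12×8 integer matrix of rank 7; reducing to Smith normal form yields diagonal entries (1,1,1,1,1,1,1).

From H_k ≅ ker(∂_k) / im(∂_{k+1}) we obtain:

  H_0: rank C_0 − rank ∂_1 = 6 − 5 = 1, and the invariant factors of ∂_1 are all 1, so H_0 = Z.
  H_1: rank ker ∂_1 − rank ∂_2 = (12 − 5) − 7 = 0, and the invariant factors of ∂_2 are all 1, so H_1 = 0.
  H_2: rank ker ∂_2 − rank ∂_3 = (8 − 7) − 0 = 1, and there is no ∂_3, so H_2 = Z.

Hence the Betti numbers are b_0 = 1, b_1 = 0, b_2 = 1.

b_0 = 1, b_1 = 0, b_2 = 1.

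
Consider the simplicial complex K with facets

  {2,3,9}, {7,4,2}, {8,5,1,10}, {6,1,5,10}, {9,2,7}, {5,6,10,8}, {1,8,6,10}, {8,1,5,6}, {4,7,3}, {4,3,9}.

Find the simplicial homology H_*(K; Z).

H_0 = Z^2,  H_1 = Z,  H_2 = 0,  H_3 = Z.

Take the total order 1 < 2 < 3 < 4 < 5 < 6 < 7 < 8 < 9 < 10 on the vertex set. Then K (dimension 3) consists of the simplices:

  0-simplices (10): [1], [2], [3], [4], [5], [6], [7], [8], [9], [10]
  1-simplices (20): [1,5], [1,6], [1,8], [1,10], [2,3], [2,4], [2,7], [2,9], [3,4], [3,7], [3,9], [4,7], [4,9], [5,6], [5,8], [5,10], [6,8], [6,10], [7,9], [8,10]
  2-simplices (15): [1,5,6], [1,5,8], [1,5,10], [1,6,8], [1,6,10], [1,8,10], [2,3,9], [2,4,7], [2,7,9], [3,4,7], [3,4,9], [5,6,8], [5,6,10], [5,8,10], [6,8,10]
  3-simplices (5): [1,5,6,8], [1,5,6,10], [1,5,8,10], [1,6,8,10], [5,6,8,10]

giving chain groups C_0 ≅ Z^10, C_1 ≅ Z^20, C_2 ≅ Z^15, C_3 ≅ Z^5.

Boundary ∂_1: C_1 → C_0 maps an edge to its endpoints' difference, ∂[p,q] = q − p.
The 10×20 boundary matrix has rank 8 and Smith normal form diag(1,1,1,1,1,1,1,1).

Boundary ∂_2: C_2 → C_1 sends each 2-simplex [p,q,r] to [q,r] − [p,r] + [p,q]. For instance
  ∂[6,8,10] = [8,10] − [6,10] + [6,8],
  ∂[1,8,10] = [8,10] − [1,10] + [1,8].
This gives a 20×15 integer matrix of rank 11; reducing to Smith normal form yields diagonal entries (1,1,1,1,1,1,1,1,1,1,1).

Boundary ∂_3: C_3 → C_2 sends each 3-simplex σ to the alternating sum Σ_i (−1)^i (σ with its i-th vertex removed). For instance
  ∂[1,5,8,10] = [5,8,10] − [1,8,10] + [1,5,10] − [1,5,8],
  ∂[1,6,8,10] = [6,8,10] − [1,8,10] + [1,6,10] − [1,6,8].
This gives a 15×5 integer matrix of rank 4; reducing to Smith normal form yields diagonal entries (1,1,1,1).

From H_k ≅ ker(∂_k) / im(∂_{k+1}) we obtain:

  H_0: rank C_0 − rank ∂_1 = 10 − 8 = 2, and the invariant factors of ∂_1 are all 1, so H_0 = Z^2.
  H_1: rank ker ∂_1 − rank ∂_2 = (20 − 8) − 11 = 1, and the invariant factors of ∂_2 are all 1, so H_1 = Z.
  H_2: rank ker ∂_2 − rank ∂_3 = (15 − 11) − 4 = 0, and the invariant factors of ∂_3 are all 1, so H_2 = 0.
  H_3: rank ker ∂_3 − rank ∂_4 = (5 − 4) − 0 = 1, and there is no ∂_4, so H_3 = Z.

(K is a triangulation of the disjoint union of the Möbius band and the 3-sphere S^3.)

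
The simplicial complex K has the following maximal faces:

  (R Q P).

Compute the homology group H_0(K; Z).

H_0 ≅ Z.

Take the total order P < Q < R on the vertex set. Then K (dimension 2) consists of the simplices:

  0-simplices (3): P, Q, R
  1-simplices (3): PQ, PR, QR
  2-simplices (1): PQR

Hence C_0 ≅ Z^3, C_1 ≅ Z^3, C_2 ≅ Z^1.

∂_1: C_1 → C_0 maps an edge to its endpoints' difference, ∂[p,q] = q − p.
The 3×3 boundary matrix has rank 2 and Smith normal form diag(1,1).

∂_2: C_2 → C_1 acts by ∂[p,q,r] = [q,r] − [p,r] + [p,q]. For instance
  ∂PQR = QR − PR + PQ.
The resulting 3×1 matrix has rank 1, and its Smith normal form has invariant factors (1).

Reading off H_k = ker ∂_k / im ∂_{k+1}:

  H_0: rank C_0 − rank ∂_1 = 3 − 2 = 1, and the invariant factors of ∂_1 are all 1, so H_0 = Z.

(K is a triangulation of the 2-simplex.)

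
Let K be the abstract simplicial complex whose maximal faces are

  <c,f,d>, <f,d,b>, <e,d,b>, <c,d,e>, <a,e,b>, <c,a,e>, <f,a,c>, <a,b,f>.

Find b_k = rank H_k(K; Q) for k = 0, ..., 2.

Fix the vertex order a < b < c < d < e < f and write every simplex with vertices in increasing order. Then dim K = 2 and the simplices of K are:

  0-simplices (6): a, b, c, d, e, f
  1-simplices (12): ab, ac, ae, af, bd, be, bf, cd, ce, cf, de, df
  2-simplices (8): abe, abf, ace, acf, bde, bdf, cde, cdf

Hence C_0 ≅ Z^6, C_1 ≅ Z^12, C_2 ≅ Z^8.

∂_1: C_1 → C_0 is given by ∂[p,q] = [q] − [p]. For instance
  ∂be = e − b.
As a 6×12 matrix over Z this has rank 5, with invariant factors (1,1,1,1,1).

∂_2: C_2 → C_1 sends each 2-simplex [p,q,r] to [q,r] − [p,r] + [p,q]. For instance
  ∂ace = ce − ae + ac,
  ∂acf = cf − af + ac.
The resulting 12×8 matrix has rank 7, and its Smith normal form has invariant factors (1,1,1,1,1,1,1).

Now H_k = ker ∂_k / im ∂_{k+1}, so:

  H_0: rank C_0 − rank ∂_1 = 6 − 5 = 1, and the invariant factors of ∂_1 are all 1, so H_0 = Z.
  H_1: rank ker ∂_1 − rank ∂_2 = (12 − 5) − 7 = 0, and the invariant factors of ∂_2 are all 1, so H_1 = 0.
  H_2: rank ker ∂_2 − rank ∂_3 = (8 − 7) − 0 = 1, and there is no ∂_3, so H_2 = Z.

As a check, the Euler characteristic is 6 − 12 + 8 = 2, which agrees with 1 − 0 + 1 = 2.
(K is a triangulation of the 2-sphere S^2.)

Hence the Betti numbers are b_0 = 1, b_1 = 0, b_2 = 1.

b_0 = 1, b_1 = 0, b_2 = 1.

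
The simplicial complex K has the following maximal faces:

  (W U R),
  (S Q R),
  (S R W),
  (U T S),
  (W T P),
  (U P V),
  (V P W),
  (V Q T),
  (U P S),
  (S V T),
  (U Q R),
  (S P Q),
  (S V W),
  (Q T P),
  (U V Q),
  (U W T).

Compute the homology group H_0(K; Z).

H_0 ≅ Z.

Fix the vertex order P < Q < R < S < T < U < V < W and write every simplex with vertices in increasing order. Then dim K = 2 and the simplices of K are:

  0-simplices (8): P, Q, R, S, T, U, V, W
  1-simplices (24): PQ, PS, PT, PU, PV, PW, QR, QS, QT, QU, QV, RS, RU, RW, ST, SU, SV, SW, TU, TV, TW, UV, UW, VW
  2-simplices (16): PQS, PQT, PSU, PTW, PUV, PVW, QRS, QRU, QTV, QUV, RSW, RUW, STU, STV, SVW, TUW

so the chain groups are C_0 ≅ Z^8, C_1 ≅ Z^24, C_2 ≅ Z^16.

Boundary ∂_1: C_1 → C_0 is given by ∂[p,q] = [q] − [p].
The 8×24 boundary matrix has rank 7 and Smith normal form diag(1,1,1,1,1,1,1).

The boundary map ∂_2: C_2 → C_1 maps a triangle to the signed sum of its edges. For instance
  ∂RSW = SW − RW + RS,
  ∂STV = TV − SV + ST.
As a 24×16 matrix over Z this has rank 15, with invariant factors (1,1,1,1,1,1,1,1,1,1,1,1,1,1,1).

Reading off H_k = ker ∂_k / im ∂_{k+1}:

  H_0: rank C_0 − rank ∂_1 = 8 − 7 = 1, and the invariant factors of ∂_1 are all 1, so H_0 = Z.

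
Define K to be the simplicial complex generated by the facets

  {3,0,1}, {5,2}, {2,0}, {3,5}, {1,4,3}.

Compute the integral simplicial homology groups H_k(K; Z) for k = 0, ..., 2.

H_0 ≅ Z,  H_1 ≅ Z,  H_2 = 0.

K has 6 vertices, 8 edges, 2 triangles.
rank ∂_0 = 0, rank ∂_1 = 5 ⇒ b_0 = 6 − 0 − 5 = 1; all invariant factors of ∂_1 are 1 so no torsion. So H_0 = Z.
rank ∂_1 = 5, rank ∂_2 = 2 ⇒ b_1 = 8 − 5 − 2 = 1; all invariant factors of ∂_2 are 1 so no torsion. So H_1 = Z.
rank ∂_2 = 2, rank ∂_3 = 0 ⇒ b_2 = 2 − 2 − 0 = 0. So H_2 = 0.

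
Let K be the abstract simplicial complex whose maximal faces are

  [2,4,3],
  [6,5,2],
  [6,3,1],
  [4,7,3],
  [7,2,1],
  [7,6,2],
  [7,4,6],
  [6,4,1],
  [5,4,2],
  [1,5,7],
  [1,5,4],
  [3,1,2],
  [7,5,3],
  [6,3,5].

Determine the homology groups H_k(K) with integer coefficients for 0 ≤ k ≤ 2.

H_0 = Z,  H_1 = Z^2,  H_2 = Z.

Fix the vertex order 1 < 2 < 3 < 4 < 5 < 6 < 7 and write every simplex with vertices in increasing order. Then dim K = 2 and the simplices of K are:

  0-simplices (7): [1], [2], [3], [4], [5], [6], [7]
  1-simplices (21): [1,2], [1,3], [1,4], [1,5], [1,6], [1,7], [2,3], [2,4], [2,5], [2,6], [2,7], [3,4], [3,5], [3,6], [3,7], [4,5], [4,6], [4,7], [5,6], [5,7], [6,7]
  2-simplices (14): [1,2,3], [1,2,7], [1,3,6], [1,4,5], [1,4,6], [1,5,7], [2,3,4], [2,4,5], [2,5,6], [2,6,7], [3,4,7], [3,5,6], [3,5,7], [4,6,7]

so the chain groups are C_0 ≅ Z^7, C_1 ≅ Z^21, C_2 ≅ Z^14.

Boundary ∂_1: C_1 → C_0 is given by ∂[p,q] = [q] − [p].
This gives a 7×21 integer matrix of rank 6; reducing to Smith normal form yields diagonal entries (1,1,1,1,1,1).

Boundary ∂_2: C_2 → C_1 maps a triangle to the signed sum of its edges. For instance
  ∂[3,5,6] = [5,6] − [3,6] + [3,5],
  ∂[4,6,7] = [6,7] − [4,7] + [4,6].
The resulting 21×14 matrix has rank 13, and its Smith normal form has invariant factors (1,1,1,1,1,1,1,1,1,1,1,1,1).

From H_k ≅ ker(∂_k) / im(∂_{k+1}) we obtain:

  H_0: rank C_0 − rank ∂_1 = 7 − 6 = 1, and the invariant factors of ∂_1 are all 1, so H_0 = Z.
  H_1: rank ker ∂_1 − rank ∂_2 = (21 − 6) − 13 = 2, and the invariant factors of ∂_2 are all 1, so H_1 = Z^2.
  H_2: rank ker ∂_2 − rank ∂_3 = (14 − 13) − 0 = 1, and there is no ∂_3, so H_2 = Z.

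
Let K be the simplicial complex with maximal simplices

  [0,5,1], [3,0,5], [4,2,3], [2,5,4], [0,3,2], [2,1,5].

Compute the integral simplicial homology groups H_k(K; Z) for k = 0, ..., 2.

H_0 = Z,  H_1 = Z,  H_2 = 0.

Order the vertices as 0 < 1 < 2 < 3 < 4 < 5. Listing each simplex with vertices in this order, K has dimension 2 with simplices:

  0-simplices (6): [0], [1], [2], [3], [4], [5]
  1-simplices (12): [0,1], [0,2], [0,3], [0,5], [1,2], [1,5], [2,3], [2,4], [2,5], [3,4], [3,5], [4,5]
  2-simplices (6): [0,1,5], [0,2,3], [0,3,5], [1,2,5], [2,3,4], [2,4,5]

giving chain groups C_0 ≅ Z^6, C_1 ≅ Z^12, C_2 ≅ Z^6.

Boundary ∂_1: C_1 → C_0 sends each edge [p,q] (with p < q) to q − p. For instance
  ∂[0,5] = [5] − [0].
This gives a 6×12 integer matrix of rank 5; reducing to Smith normal form yields diagonal entries (1,1,1,1,1).

The boundary map ∂_2: C_2 → C_1 sends each 2-simplex [p,q,r] to [q,r] − [p,r] + [p,q]. For instance
  ∂[2,4,5] = [4,5] − [2,5] + [2,4],
  ∂[0,1,5] = [1,5] − [0,5] + [0,1].
As a 12×6 matrix over Z this has rank 6, with invariant factors (1,1,1,1,1,1).

From H_k ≅ ker(∂_k) / im(∂_{k+1}) we obtain:

  H_0: rank C_0 − rank ∂_1 = 6 − 5 = 1, and the invariant factors of ∂_1 are all 1, so H_0 = Z.
  H_1: rank ker ∂_1 − rank ∂_2 = (12 − 5) − 6 = 1, and the invariant factors of ∂_2 are all 1, so H_1 = Z.
  H_2: rank ker ∂_2 − rank ∂_3 = (6 − 6) − 0 = 0, and there is no ∂_3, so H_2 = 0.

(K is a triangulation of the cylinder S^1 x I.)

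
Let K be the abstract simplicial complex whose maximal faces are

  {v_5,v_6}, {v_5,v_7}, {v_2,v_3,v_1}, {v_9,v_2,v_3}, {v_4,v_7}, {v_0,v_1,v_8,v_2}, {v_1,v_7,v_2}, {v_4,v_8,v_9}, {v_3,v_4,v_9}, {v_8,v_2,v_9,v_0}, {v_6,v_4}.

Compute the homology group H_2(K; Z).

We work with the vertex ordering v_0 < v_1 < v_2 < v_3 < v_4 < v_5 < v_6 < v_7 < v_8 < v_9. The simplices of K, each written with vertices in increasing order, are:

  0-simplices (10): [v_0], [v_1], [v_2], [v_3], [v_4], [v_5], [v_6], [v_7], [v_8], [v_9]
  1-simplices (21): (21 of them)
  2-simplices (12): (12 of them)
  3-simplices (2): [v_0,v_1,v_2,v_8], [v_0,v_2,v_8,v_9]

giving chain groups C_0 ≅ Z^10, C_1 ≅ Z^21, C_2 ≅ Z^12, C_3 ≅ Z^2.

The boundary map ∂_1: C_1 → C_0 is given by ∂[p,q] = [q] − [p]. For instance
  ∂[v_1,v_2] = [v_2] − [v_1].
This gives a 10×21 integer matrix of rank 9; reducing to Smith normal form yields diagonal entries (1,1,1,1,1,1,1,1,1).

Boundary ∂_2: C_2 → C_1 sends each 2-simplex [p,q,r] to [q,r] − [p,r] + [p,q]. For instance
  ∂[v_4,v_8,v_9] = [v_8,v_9] − [v_4,v_9] + [v_4,v_8],
  ∂[v_2,v_8,v_9] = [v_8,v_9] − [v_2,v_9] + [v_2,v_8].
The 21×12 boundary matrix has rank 10 and Smith normal form diag(1,1,1,1,1,1,1,1,1,1).

∂_3: C_3 → C_2 sends each 3-simplex σ to the alternating sum Σ_i (−1)^i (σ with its i-th vertex removed). For instance
  ∂[v_0,v_1,v_2,v_8] = [v_1,v_2,v_8] − [v_0,v_2,v_8] + [v_0,v_1,v_8] − [v_0,v_1,v_2],
  ∂[v_0,v_2,v_8,v_9] = [v_2,v_8,v_9] − [v_0,v_8,v_9] + [v_0,v_2,v_9] − [v_0,v_2,v_8].
The 12×2 boundary matrix has rank 2 and Smith normal form diag(1,1).

Computing H_k = (kernel of ∂_k) / (image of ∂_{k+1}):

  H_2: rank ker ∂_2 − rank ∂_3 = (12 − 10) − 2 = 0, and the invariant factors of ∂_3 are all 1, so H_2 ≅ 0.

H_2 = 0.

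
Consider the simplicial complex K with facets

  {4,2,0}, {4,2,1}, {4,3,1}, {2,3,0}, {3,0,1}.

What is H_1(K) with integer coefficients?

Take the total order 0 < 1 < 2 < 3 < 4 on the vertex set. Then K (dimension 2) consists of the simplices:

  0-simplices (5): [0], [1], [2], [3], [4]
  1-simplices (10): [0,1], [0,2], [0,3], [0,4], [1,2], [1,3], [1,4], [2,3], [2,4], [3,4]
  2-simplices (5): [0,1,3], [0,2,3], [0,2,4], [1,2,4], [1,3,4]

so the chain groups are C_0 ≅ Z^5, C_1 ≅ Z^10, C_2 ≅ Z^5.

Boundary ∂_1: C_1 → C_0 sends each edge [p,q] (with p < q) to q − p.
The 5×10 boundary matrix has rank 4 and Smith normal form diag(1,1,1,1).

Boundary ∂_2: C_2 → C_1 sends each 2-simplex [p,q,r] to [q,r] − [p,r] + [p,q]. For instance
  ∂[0,1,3] = [1,3] − [0,3] + [0,1],
  ∂[1,2,4] = [2,4] − [1,4] + [1,2].
As a 10×5 matrix over Z this has rank 5, with invariant factors (1,1,1,1,1).

From H_k ≅ ker(∂_k) / im(∂_{k+1}) we obtain:

  H_1: rank ker ∂_1 − rank ∂_2 = (10 − 4) − 5 = 1, and the invariant factors of ∂_2 are all 1, so H_1 ≅ Z.

H_1 = Z.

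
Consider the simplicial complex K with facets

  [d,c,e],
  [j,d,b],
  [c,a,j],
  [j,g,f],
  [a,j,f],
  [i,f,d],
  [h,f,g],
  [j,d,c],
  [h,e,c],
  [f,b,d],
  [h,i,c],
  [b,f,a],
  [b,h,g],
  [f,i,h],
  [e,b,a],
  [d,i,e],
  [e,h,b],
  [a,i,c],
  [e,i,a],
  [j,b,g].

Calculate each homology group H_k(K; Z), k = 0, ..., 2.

Order the vertices as a < b < c < d < e < f < g < h < i < j. Listing each simplex with vertices in this order, K has dimension 2 with simplices:

  0-simplices (10): a, b, c, d, e, f, g, h, i, j
  1-simplices (30): ab, ac, ae, af, ai, aj, bd, be, bf, bg, bh, bj, cd, ce, ch, ci, cj, de, df, di, dj, eh, ei, fg, fh, fi, fj, gh, gj, hi
  2-simplices (20): abe, abf, aci, acj, aei, afj, bdf, bdj, beh, bgh, bgj, cde, cdj, ceh, chi, dei, dfi, fgh, fgj, fhi

giving chain groups C_0 ≅ Z^10, C_1 ≅ Z^30, C_2 ≅ Z^20.

∂_1: C_1 → C_0 sends each edge [p,q] (with p < q) to q − p. For instance
  ∂fg = g − f.
This gives a 10×30 integer matrix of rank 9; reducing to Smith normal form yields diagonal entries (1,1,1,1,1,1,1,1,1).

Boundary ∂_2: C_2 → C_1 sends each 2-simplex [p,q,r] to [q,r] − [p,r] + [p,q]. For instance
  ∂fgh = gh − fh + fg,
  ∂aei = ei − ai + ae.
This gives a 30×20 integer matrix of rank 20; reducing to Smith normal form yields diagonal entries (1,1,1,1,1,1,1,1,1,1,1,1,1,1,1,1,1,1,1,2).

From H_k ≅ ker(∂_k) / im(∂_{k+1}) we obtain:

  H_0: rank C_0 − rank ∂_1 = 10 − 9 = 1, and the invariant factors of ∂_1 are all 1, so H_0 = Z.
  H_1: rank ker ∂_1 − rank ∂_2 = (30 − 9) − 20 = 1, and ∂_2 has invariant factor 2 > 1, so H_1 = Z ⊕ Z/2.
  H_2: rank ker ∂_2 − rank ∂_3 = (20 − 20) − 0 = 0, and there is no ∂_3, so H_2 = 0.

As a check, the Euler characteristic is 10 − 30 + 20 = 0, which agrees with 1 − 1 + 0 = 0.
(K is a triangulation of the Klein bottle.)

H_0 ≅ Z,  H_1 ≅ Z ⊕ Z/2,  H_2 = 0.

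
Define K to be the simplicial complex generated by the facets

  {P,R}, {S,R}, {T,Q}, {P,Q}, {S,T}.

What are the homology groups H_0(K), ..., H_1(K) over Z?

Order the vertices as P < Q < R < S < T. Listing each simplex with vertices in this order, K has dimension 1 with simplices:

  0-simplices (5): P, Q, R, S, T
  1-simplices (5): PQ, PR, QT, RS, ST

giving chain groups C_0 ≅ Z^5, C_1 ≅ Z^5.

∂_1: C_1 → C_0 is given by ∂[p,q] = [q] − [p].
The 5×5 boundary matrix has rank 4 and Smith normal form diag(1,1,1,1).

Reading off H_k = ker ∂_k / im ∂_{k+1}:

  H_0: rank C_0 − rank ∂_1 = 5 − 4 = 1, and the invariant factors of ∂_1 are all 1, so H_0 ≅ Z.
  H_1: rank ker ∂_1 − rank ∂_2 = (5 − 4) − 0 = 1, and there is no ∂_2, so H_1 ≅ Z.

H_0 ≅ Z,  H_1 ≅ Z.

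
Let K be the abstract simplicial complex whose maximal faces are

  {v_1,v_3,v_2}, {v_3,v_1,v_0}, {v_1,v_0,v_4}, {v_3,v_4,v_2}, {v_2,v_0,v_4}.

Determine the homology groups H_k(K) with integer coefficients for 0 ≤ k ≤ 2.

H_0 = Z,  H_1 = Z,  H_2 = 0.

Take the total order v_0 < v_1 < v_2 < v_3 < v_4 on the vertex set. Then K (dimension 2) consists of the simplices:

  0-simplices (5): [v_0], [v_1], [v_2], [v_3], [v_4]
  1-simplices (10): [v_0,v_1], [v_0,v_2], [v_0,v_3], [v_0,v_4], [v_1,v_2], [v_1,v_3], [v_1,v_4], [v_2,v_3], [v_2,v_4], [v_3,v_4]
  2-simplices (5): [v_0,v_1,v_3], [v_0,v_1,v_4], [v_0,v_2,v_4], [v_1,v_2,v_3], [v_2,v_3,v_4]

giving chain groups C_0 ≅ Z^5, C_1 ≅ Z^10, C_2 ≅ Z^5.

Boundary ∂_1: C_1 → C_0 maps an edge to its endpoints' difference, ∂[p,q] = q − p. For instance
  ∂[v_3,v_4] = [v_4] − [v_3].
As a 5×10 matrix over Z this has rank 4, with invariant factors (1,1,1,1).

The boundary map ∂_2: C_2 → C_1 acts by ∂[p,q,r] = [q,r] − [p,r] + [p,q]. For instance
  ∂[v_0,v_1,v_4] = [v_1,v_4] − [v_0,v_4] + [v_0,v_1],
  ∂[v_0,v_1,v_3] = [v_1,v_3] − [v_0,v_3] + [v_0,v_1].
The 10×5 boundary matrix has rank 5 and Smith normal form diag(1,1,1,1,1).

Computing H_k = (kernel of ∂_k) / (image of ∂_{k+1}):

  H_0: rank C_0 − rank ∂_1 = 5 − 4 = 1, and the invariant factors of ∂_1 are all 1, so H_0 = Z.
  H_1: rank ker ∂_1 − rank ∂_2 = (10 − 4) − 5 = 1, and the invariant factors of ∂_2 are all 1, so H_1 = Z.
  H_2: rank ker ∂_2 − rank ∂_3 = (5 − 5) − 0 = 0, and there is no ∂_3, so H_2 = 0.

As a check, the Euler characteristic is 5 − 10 + 5 = 0, which agrees with 1 − 1 + 0 = 0.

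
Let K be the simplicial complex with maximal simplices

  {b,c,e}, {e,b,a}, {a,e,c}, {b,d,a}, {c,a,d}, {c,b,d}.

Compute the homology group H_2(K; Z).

H_2 ≅ Z.

Take the total order a < b < c < d < e on the vertex set. Then K (dimension 2) consists of the simplices:

  0-simplices (5): a, b, c, d, e
  1-simplices (9): ab, ac, ad, ae, bc, bd, be, cd, ce
  2-simplices (6): abd, abe, acd, ace, bcd, bce

Hence C_0 ≅ Z^5, C_1 ≅ Z^9, C_2 ≅ Z^6.

∂_1: C_1 → C_0 maps an edge to its endpoints' difference, ∂[p,q] = q − p. For instance
  ∂ac = c − a.
As a 5×9 matrix over Z this has rank 4, with invariant factors (1,1,1,1).

The boundary map ∂_2: C_2 → C_1 maps a triangle to the signed sum of its edges. For instance
  ∂abe = be − ae + ab,
  ∂abd = bd − ad + ab.
As a 9×6 matrix over Z this has rank 5, with invariant factors (1,1,1,1,1).

Computing H_k = (kernel of ∂_k) / (image of ∂_{k+1}):

  H_2: rank ker ∂_2 − rank ∂_3 = (6 − 5) − 0 = 1, and there is no ∂_3, so H_2 ≅ Z.

(K is a triangulation of the 2-sphere S^2.)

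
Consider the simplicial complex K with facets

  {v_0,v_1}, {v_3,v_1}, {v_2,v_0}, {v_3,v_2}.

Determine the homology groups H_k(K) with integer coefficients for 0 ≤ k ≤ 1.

We work with the vertex ordering v_0 < v_1 < v_2 < v_3. The simplices of K, each written with vertices in increasing order, are:

  0-simplices (4): [v_0], [v_1], [v_2], [v_3]
  1-simplices (4): [v_0,v_1], [v_0,v_2], [v_1,v_3], [v_2,v_3]

so the chain groups are C_0 ≅ Z^4, C_1 ≅ Z^4.

∂_1: C_1 → C_0 is given by ∂[p,q] = [q] − [p].
The resulting 4×4 matrix has rank 3, and its Smith normal form has invariant factors (1,1,1).

Now H_k = ker ∂_k / im ∂_{k+1}, so:

  H_0: rank C_0 − rank ∂_1 = 4 − 3 = 1, and the invariant factors of ∂_1 are all 1, so H_0 ≅ Z.
  H_1: rank ker ∂_1 − rank ∂_2 = (4 − 3) − 0 = 1, and there is no ∂_2, so H_1 ≅ Z.

H_0 ≅ Z,  H_1 ≅ Z.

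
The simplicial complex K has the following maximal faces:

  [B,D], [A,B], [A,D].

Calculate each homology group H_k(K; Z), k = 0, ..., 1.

H_0 = Z,  H_1 = Z.

Fix the vertex order A < B < D and write every simplex with vertices in increasing order. Then dim K = 1 and the simplices of K are:

  0-simplices (3): A, B, D
  1-simplices (3): AB, AD, BD

so the chain groups are C_0 ≅ Z^3, C_1 ≅ Z^3.

The boundary map ∂_1: C_1 → C_0 is given by ∂[p,q] = [q] − [p]. For instance
  ∂AD = D − A.
The resulting 3×3 matrix has rank 2, and its Smith normal form has invariant factors (1,1).

Reading off H_k = ker ∂_k / im ∂_{k+1}:

  H_0: rank C_0 − rank ∂_1 = 3 − 2 = 1, and the invariant factors of ∂_1 are all 1, so H_0 ≅ Z.
  H_1: rank ker ∂_1 − rank ∂_2 = (3 − 2) − 0 = 1, and there is no ∂_2, so H_1 ≅ Z.

As a check, the Euler characteristic is 3 − 3 = 0, which agrees with 1 − 1 = 0.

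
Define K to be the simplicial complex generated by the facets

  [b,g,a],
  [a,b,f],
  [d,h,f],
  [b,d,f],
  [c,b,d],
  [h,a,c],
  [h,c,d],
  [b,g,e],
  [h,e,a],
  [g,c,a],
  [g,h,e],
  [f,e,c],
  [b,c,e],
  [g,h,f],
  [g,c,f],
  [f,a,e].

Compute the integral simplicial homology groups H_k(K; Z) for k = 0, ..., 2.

H_0 = Z,  H_1 = Z^2,  H_2 = Z.

We work with the vertex ordering a < b < c < d < e < f < g < h. The simplices of K, each written with vertices in increasing order, are:

  0-simplices (8): a, b, c, d, e, f, g, h
  1-simplices (24): ab, ac, ae, af, ag, ah, bc, bd, be, bf, bg, cd, ce, cf, cg, ch, df, dh, ef, eg, eh, fg, fh, gh
  2-simplices (16): abf, abg, acg, ach, aef, aeh, bcd, bce, bdf, beg, cdh, cef, cfg, dfh, egh, fgh

Hence C_0 ≅ Z^8, C_1 ≅ Z^24, C_2 ≅ Z^16.

The boundary map ∂_1: C_1 → C_0 sends each edge [p,q] (with p < q) to q − p. For instance
  ∂gh = h − g.
The 8×24 boundary matrix has rank 7 and Smith normal form diag(1,1,1,1,1,1,1).

The boundary map ∂_2: C_2 → C_1 sends each 2-simplex [p,q,r] to [q,r] − [p,r] + [p,q]. For instance
  ∂egh = gh − eh + eg,
  ∂cfg = fg − cg + cf.
The resulting 24×16 matrix has rank 15, and its Smith normal form has invariant factors (1,1,1,1,1,1,1,1,1,1,1,1,1,1,1).

Reading off H_k = ker ∂_k / im ∂_{k+1}:

  H_0: rank C_0 − rank ∂_1 = 8 − 7 = 1, and the invariant factors of ∂_1 are all 1, so H_0 = Z.
  H_1: rank ker ∂_1 − rank ∂_2 = (24 − 7) − 15 = 2, and the invariant factors of ∂_2 are all 1, so H_1 = Z^2.
  H_2: rank ker ∂_2 − rank ∂_3 = (16 − 15) − 0 = 1, and there is no ∂_3, so H_2 = Z.

As a check, the Euler characteristic is 8 − 24 + 16 = 0, which agrees with 1 − 2 + 1 = 0.
(K is a triangulation of the torus T^2.)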